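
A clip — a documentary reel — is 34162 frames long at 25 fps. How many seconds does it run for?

Running time = 34162 / (25) = 1366.48 s.

1366.48 seconds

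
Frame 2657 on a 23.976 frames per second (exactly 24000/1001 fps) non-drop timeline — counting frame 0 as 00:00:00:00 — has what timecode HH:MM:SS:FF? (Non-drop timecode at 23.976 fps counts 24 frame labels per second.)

2657 ÷ 24 = 110 full seconds, remainder 17 frames.
110 s = 0 h 1 min 50 s.
Timecode: 00:01:50:17.

00:01:50:17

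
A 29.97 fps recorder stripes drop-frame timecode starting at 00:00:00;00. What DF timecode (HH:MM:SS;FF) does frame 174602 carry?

01:37:05;28

Each 10-minute DF block holds 10 × 60 × 30 − 9 × 2 = 17982 frames. 174602 ÷ 17982 → 9 full blocks, remainder 12764.
Within the partial block the first minute is 1800 frames and each further minute 1798, so 7 further minute boundaries passed. Total skipped labels = 18 × 9 + 2 × 7 = 176.
Non-drop label index = 174602 + 176 = 174778; at 30 labels/s that is 01:37:05:28, i.e. DF 01:37:05;28.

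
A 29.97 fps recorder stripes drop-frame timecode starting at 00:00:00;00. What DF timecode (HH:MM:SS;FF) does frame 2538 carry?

00:01:24;20

Each 10-minute DF block holds 10 × 60 × 30 − 9 × 2 = 17982 frames. 2538 ÷ 17982 → 0 full blocks, remainder 2538.
Within the partial block the first minute is 1800 frames and each further minute 1798, so 1 further minute boundary passed. Total skipped labels = 18 × 0 + 2 × 1 = 2.
Non-drop label index = 2538 + 2 = 2540; at 30 labels/s that is 00:01:24:20, i.e. DF 00:01:24;20.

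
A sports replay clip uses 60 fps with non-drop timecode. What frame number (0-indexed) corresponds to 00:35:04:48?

frame 126288

Total seconds to the label: (0 × 3600 + 35 × 60 + 4) = 2104.
Frame index = 2104 × 60 + 48 = 126288.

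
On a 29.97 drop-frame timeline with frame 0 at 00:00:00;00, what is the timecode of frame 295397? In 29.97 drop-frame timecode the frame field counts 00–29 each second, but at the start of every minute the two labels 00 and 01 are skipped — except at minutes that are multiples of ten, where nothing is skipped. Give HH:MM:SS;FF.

Each 10-minute DF block holds 10 × 60 × 30 − 9 × 2 = 17982 frames. 295397 ÷ 17982 → 16 full blocks, remainder 7685.
Within the partial block the first minute is 1800 frames and each further minute 1798, so 4 further minute boundaries passed. Total skipped labels = 18 × 16 + 2 × 4 = 296.
Non-drop label index = 295397 + 296 = 295693; at 30 labels/s that is 02:44:16:13, i.e. DF 02:44:16;13.

02:44:16;13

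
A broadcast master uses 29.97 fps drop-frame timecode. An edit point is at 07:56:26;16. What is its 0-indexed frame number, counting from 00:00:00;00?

856738

As if non-drop at 30 labels/s: (7 × 3600 + 56 × 60 + 26) × 30 + 16 = 857596.
Minute boundaries passed: 476; those not divisible by 10: 476 − 47 = 429; dropped labels = 2 × 429 = 858.
Actual frame index = 857596 − 858 = 856738.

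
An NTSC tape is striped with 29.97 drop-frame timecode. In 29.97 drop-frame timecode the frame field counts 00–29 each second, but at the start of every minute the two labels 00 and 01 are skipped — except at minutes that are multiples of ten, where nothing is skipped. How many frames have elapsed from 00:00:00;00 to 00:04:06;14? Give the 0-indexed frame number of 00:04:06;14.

Complete 10-minute blocks: 0, each 17982 frames → 0.
Remaining 4 whole minutes in the current block: 1800 + 3 × 1798 = 7194 frames.
Within the current minute: 6 × 30 + 14 − 2 = 192 (labels ;00/;01 skipped at this minute). Total = 0 + 7194 + 192 = 7386.

7386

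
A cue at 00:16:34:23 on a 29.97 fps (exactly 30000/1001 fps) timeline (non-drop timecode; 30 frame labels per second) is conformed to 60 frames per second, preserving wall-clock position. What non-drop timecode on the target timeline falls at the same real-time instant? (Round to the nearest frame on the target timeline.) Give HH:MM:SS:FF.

Source frame index: (0×3600 + 16×60 + 34) × 30 + 23 = 29843.
Real time: 29843 / (30000/1001) = 29872843/30000 s.
Target frame: (29872843/30000) × (60) = 29872843/500 ≈ 59745.686 → 59746.
At 60 labels/s: frame 59746 → 00:16:35:46.

00:16:35:46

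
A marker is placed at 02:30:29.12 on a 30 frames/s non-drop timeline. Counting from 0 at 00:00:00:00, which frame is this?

Total seconds to the label: (2 × 3600 + 30 × 60 + 29) = 9029.
Frame index = 9029 × 30 + 12 = 270882.

270882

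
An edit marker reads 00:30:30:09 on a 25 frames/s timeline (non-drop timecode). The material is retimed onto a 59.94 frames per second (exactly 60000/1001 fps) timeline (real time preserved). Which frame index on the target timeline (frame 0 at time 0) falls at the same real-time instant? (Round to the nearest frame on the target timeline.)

frame 109712

Source frame index: (0×3600 + 30×60 + 30) × 25 + 9 = 45759.
Real time: 45759 / (25) = 45759/25 s.
Target frame: (45759/25) × (60000/1001) = 15688800/143 ≈ 109711.888 → 109712.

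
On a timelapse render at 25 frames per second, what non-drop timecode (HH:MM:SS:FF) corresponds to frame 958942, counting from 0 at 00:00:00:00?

958942 ÷ 25 = 38357 full seconds, remainder 17 frames.
38357 s = 10 h 39 min 17 s.
Timecode: 10:39:17:17.

10:39:17:17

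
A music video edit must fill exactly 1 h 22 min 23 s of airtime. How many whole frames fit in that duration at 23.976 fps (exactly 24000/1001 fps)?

118513 frames

1 h 22 min 23 s = 4943 s.
Frames = 4943 × 24000/1001 = 118632000/1001 ≈ 118513.4865.
Complete frames: 118513.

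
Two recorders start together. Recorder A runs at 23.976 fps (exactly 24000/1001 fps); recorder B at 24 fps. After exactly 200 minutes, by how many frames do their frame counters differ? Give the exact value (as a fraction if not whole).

200 min = 12000 s.
A emits 24000/1001 × 12000 = 288000000/1001 frames; B emits 24 × 12000 = 288000.
Difference = 288000/1001 frames (≈ 287.7123); B is ahead of A.

288000/1001 frames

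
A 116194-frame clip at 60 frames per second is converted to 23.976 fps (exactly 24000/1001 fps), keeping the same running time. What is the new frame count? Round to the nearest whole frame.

Frames at target rate = 116194 × (24000/1001) / (60) = 3575200/77 ≈ 46431.169.
Nearest whole frame: 46431.

46431 frames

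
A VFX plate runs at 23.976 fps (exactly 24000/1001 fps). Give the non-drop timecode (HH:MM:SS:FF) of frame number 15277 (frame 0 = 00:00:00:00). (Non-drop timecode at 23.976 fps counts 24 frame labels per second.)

00:10:36:13

15277 ÷ 24 = 636 full seconds, remainder 13 frames.
636 s = 0 h 10 min 36 s.
Timecode: 00:10:36:13.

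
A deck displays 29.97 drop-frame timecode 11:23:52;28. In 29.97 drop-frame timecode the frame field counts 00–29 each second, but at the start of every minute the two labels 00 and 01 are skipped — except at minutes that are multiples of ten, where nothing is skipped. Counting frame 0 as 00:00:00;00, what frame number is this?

1229758

Complete 10-minute blocks: 68, each 17982 frames → 1222776.
Remaining 3 whole minutes in the current block: 1800 + 2 × 1798 = 5396 frames.
Within the current minute: 52 × 30 + 28 − 2 = 1586 (labels ;00/;01 skipped at this minute). Total = 1222776 + 5396 + 1586 = 1229758.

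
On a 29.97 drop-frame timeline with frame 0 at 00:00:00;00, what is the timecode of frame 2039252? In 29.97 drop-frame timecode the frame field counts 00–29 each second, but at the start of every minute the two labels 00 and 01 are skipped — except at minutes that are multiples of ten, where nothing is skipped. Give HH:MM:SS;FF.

Each 10-minute DF block holds 10 × 60 × 30 − 9 × 2 = 17982 frames. 2039252 ÷ 17982 → 113 full blocks, remainder 7286.
Within the partial block the first minute is 1800 frames and each further minute 1798, so 4 further minute boundaries passed. Total skipped labels = 18 × 113 + 2 × 4 = 2042.
Non-drop label index = 2039252 + 2042 = 2041294; at 30 labels/s that is 18:54:03:04, i.e. DF 18:54:03;04.

18:54:03;04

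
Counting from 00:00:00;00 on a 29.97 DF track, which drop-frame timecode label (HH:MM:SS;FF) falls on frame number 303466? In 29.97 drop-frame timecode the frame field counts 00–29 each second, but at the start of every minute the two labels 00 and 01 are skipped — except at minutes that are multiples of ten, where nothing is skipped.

Ten DF minutes hold 17982 frames, so frame 303466 lies in block 16 (frames 287712–305693) with 15754 frames into that block.
The block's first minute is 1800 frames and the rest 1798 each; 15754 frames reaches minute 8, so 16 × 18 + 8 × 2 = 304 labels have been skipped so far.
Adding those back, label number 303466 + 304 = 303770 at 30 labels/s is 10125 s + 20 f = 2 h 48 min 45 s frame 20, i.e. 02:48:45;20.

02:48:45;20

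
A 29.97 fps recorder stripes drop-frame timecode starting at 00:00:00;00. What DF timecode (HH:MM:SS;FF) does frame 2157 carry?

00:01:11;29

Ten DF minutes hold 17982 frames, so frame 2157 lies in block 0 (frames 0–17981) with 2157 frames into that block.
The block's first minute is 1800 frames and the rest 1798 each; 2157 frames reaches minute 1, so 0 × 18 + 1 × 2 = 2 labels have been skipped so far.
Adding those back, label number 2157 + 2 = 2159 at 30 labels/s is 71 s + 29 f = 0 h 1 min 11 s frame 29, i.e. 00:01:11;29.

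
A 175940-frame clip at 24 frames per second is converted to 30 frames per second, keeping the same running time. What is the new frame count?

219925 frames

Frames at target rate = 175940 × (30) / (24) = 219925.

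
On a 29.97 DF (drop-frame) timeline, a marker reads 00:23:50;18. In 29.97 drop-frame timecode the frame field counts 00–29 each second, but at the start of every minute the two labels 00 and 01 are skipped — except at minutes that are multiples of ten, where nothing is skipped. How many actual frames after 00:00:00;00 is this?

As if non-drop at 30 labels/s: (0 × 3600 + 23 × 60 + 50) × 30 + 18 = 42918.
Minute boundaries passed: 23; those not divisible by 10: 23 − 2 = 21; dropped labels = 2 × 21 = 42.
Actual frame index = 42918 − 42 = 42876.

42876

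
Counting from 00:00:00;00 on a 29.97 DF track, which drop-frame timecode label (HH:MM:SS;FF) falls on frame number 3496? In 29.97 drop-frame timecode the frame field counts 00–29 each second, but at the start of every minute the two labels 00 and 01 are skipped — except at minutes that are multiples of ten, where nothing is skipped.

00:01:56;18

Each 10-minute DF block holds 10 × 60 × 30 − 9 × 2 = 17982 frames. 3496 ÷ 17982 → 0 full blocks, remainder 3496.
Within the partial block the first minute is 1800 frames and each further minute 1798, so 1 further minute boundary passed. Total skipped labels = 18 × 0 + 2 × 1 = 2.
Non-drop label index = 3496 + 2 = 3498; at 30 labels/s that is 00:01:56:18, i.e. DF 00:01:56;18.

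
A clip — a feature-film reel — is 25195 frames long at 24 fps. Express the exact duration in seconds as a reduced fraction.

25195/24 seconds

Running time = 25195 ÷ (24) = 25195 × 1/24 = 25195/24 s.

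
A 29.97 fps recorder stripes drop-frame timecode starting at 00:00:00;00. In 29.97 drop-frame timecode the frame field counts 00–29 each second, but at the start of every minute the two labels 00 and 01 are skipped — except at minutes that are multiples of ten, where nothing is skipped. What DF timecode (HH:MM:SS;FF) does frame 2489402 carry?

Each 10-minute DF block holds 10 × 60 × 30 − 9 × 2 = 17982 frames. 2489402 ÷ 17982 → 138 full blocks, remainder 7886.
Within the partial block the first minute is 1800 frames and each further minute 1798, so 4 further minute boundaries passed. Total skipped labels = 18 × 138 + 2 × 4 = 2492.
Non-drop label index = 2489402 + 2492 = 2491894; at 30 labels/s that is 23:04:23:04, i.e. DF 23:04:23;04.

23:04:23;04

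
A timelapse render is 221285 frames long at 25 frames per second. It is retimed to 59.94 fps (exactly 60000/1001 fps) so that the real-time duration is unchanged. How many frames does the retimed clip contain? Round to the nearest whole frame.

530553 frames

Frames at target rate = 221285 × (60000/1001) / (25) = 531084000/1001 ≈ 530553.447.
Nearest whole frame: 530553.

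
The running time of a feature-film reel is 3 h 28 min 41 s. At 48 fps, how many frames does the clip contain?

601008 frames

3 h 28 min 41 s = 12521 s.
Frames = 12521 × 48 = 601008.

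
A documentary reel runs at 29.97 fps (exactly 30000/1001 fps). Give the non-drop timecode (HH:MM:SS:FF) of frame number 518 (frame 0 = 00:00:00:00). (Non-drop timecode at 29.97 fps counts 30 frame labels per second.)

518 ÷ 30 = 17 full seconds, remainder 8 frames.
17 s = 0 h 0 min 17 s.
Timecode: 00:00:17:08.

00:00:17:08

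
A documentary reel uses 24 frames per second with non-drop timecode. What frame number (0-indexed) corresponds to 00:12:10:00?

frame 17520

Total seconds to the label: (0 × 3600 + 12 × 60 + 10) = 730.
Frame index = 730 × 24 + 0 = 17520.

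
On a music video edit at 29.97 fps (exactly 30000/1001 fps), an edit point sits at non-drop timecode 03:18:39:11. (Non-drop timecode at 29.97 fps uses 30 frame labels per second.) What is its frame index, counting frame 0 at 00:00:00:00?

Total seconds to the label: (3 × 3600 + 18 × 60 + 39) = 11919.
Frame index = 11919 × 30 + 11 = 357581.

frame 357581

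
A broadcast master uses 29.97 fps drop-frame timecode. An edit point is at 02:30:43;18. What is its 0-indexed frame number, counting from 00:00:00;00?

271038

As if non-drop at 30 labels/s: (2 × 3600 + 30 × 60 + 43) × 30 + 18 = 271308.
Minute boundaries passed: 150; those not divisible by 10: 150 − 15 = 135; dropped labels = 2 × 135 = 270.
Actual frame index = 271308 − 270 = 271038.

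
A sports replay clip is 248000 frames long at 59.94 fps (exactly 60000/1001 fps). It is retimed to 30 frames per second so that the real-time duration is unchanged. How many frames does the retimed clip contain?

Target frames = source frames × (target rate / source rate) = 248000 × (30)/(60000/1001) = 248000 × 1001/2000 = 124124.

124124 frames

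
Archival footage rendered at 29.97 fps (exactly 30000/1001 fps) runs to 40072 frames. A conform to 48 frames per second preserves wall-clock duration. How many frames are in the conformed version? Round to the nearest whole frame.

Frames at target rate = 40072 × (48) / (30000/1001) = 40112072/625 ≈ 64179.315.
Nearest whole frame: 64179.

64179 frames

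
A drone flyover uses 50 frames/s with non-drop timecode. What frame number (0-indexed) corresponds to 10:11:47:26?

Total seconds to the label: (10 × 3600 + 11 × 60 + 47) = 36707.
Frame index = 36707 × 50 + 26 = 1835376.

1835376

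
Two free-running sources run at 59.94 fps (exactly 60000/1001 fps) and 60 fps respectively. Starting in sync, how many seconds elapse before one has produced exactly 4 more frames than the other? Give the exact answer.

The gap grows by |60 − 60000/1001| = 60/1001 frames per second.
Time for a 4-frame gap: 4 ÷ (60/1001) = 1001/15 s.

1001/15 seconds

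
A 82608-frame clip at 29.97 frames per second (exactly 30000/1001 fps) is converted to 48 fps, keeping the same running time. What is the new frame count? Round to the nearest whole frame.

Frames at target rate = 82608 × (48) / (30000/1001) = 82690608/625 ≈ 132304.973.
Nearest whole frame: 132305.

132305 frames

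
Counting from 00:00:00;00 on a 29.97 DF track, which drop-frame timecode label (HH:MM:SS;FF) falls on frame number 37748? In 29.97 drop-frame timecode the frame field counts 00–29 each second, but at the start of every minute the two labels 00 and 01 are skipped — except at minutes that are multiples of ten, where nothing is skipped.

Ten DF minutes hold 17982 frames, so frame 37748 lies in block 2 (frames 35964–53945) with 1784 frames into that block.
The block's first minute is 1800 frames and the rest 1798 each; 1784 frames reaches minute 0, so 2 × 18 + 0 × 2 = 36 labels have been skipped so far.
Adding those back, label number 37748 + 36 = 37784 at 30 labels/s is 1259 s + 14 f = 0 h 20 min 59 s frame 14, i.e. 00:20:59;14.

00:20:59;14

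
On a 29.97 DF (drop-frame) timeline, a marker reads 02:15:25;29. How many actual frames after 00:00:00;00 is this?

Complete 10-minute blocks: 13, each 17982 frames → 233766.
Remaining 5 whole minutes in the current block: 1800 + 4 × 1798 = 8992 frames.
Within the current minute: 25 × 30 + 29 − 2 = 777 (labels ;00/;01 skipped at this minute). Total = 233766 + 8992 + 777 = 243535.

243535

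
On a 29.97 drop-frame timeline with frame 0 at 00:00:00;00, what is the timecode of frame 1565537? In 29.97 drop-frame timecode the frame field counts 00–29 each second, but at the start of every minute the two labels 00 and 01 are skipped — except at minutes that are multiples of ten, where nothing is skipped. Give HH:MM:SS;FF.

Each 10-minute DF block holds 10 × 60 × 30 − 9 × 2 = 17982 frames. 1565537 ÷ 17982 → 87 full blocks, remainder 1103.
Within the partial block the first minute is 1800 frames and each further minute 1798, so 0 further minute boundaries passed. Total skipped labels = 18 × 87 + 2 × 0 = 1566.
Non-drop label index = 1565537 + 1566 = 1567103; at 30 labels/s that is 14:30:36:23, i.e. DF 14:30:36;23.

14:30:36;23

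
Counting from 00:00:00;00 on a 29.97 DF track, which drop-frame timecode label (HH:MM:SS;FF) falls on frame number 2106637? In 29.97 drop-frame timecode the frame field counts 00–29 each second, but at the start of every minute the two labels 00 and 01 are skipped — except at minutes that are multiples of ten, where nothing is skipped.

19:31:31;15

Ten DF minutes hold 17982 frames, so frame 2106637 lies in block 117 (frames 2103894–2121875) with 2743 frames into that block.
The block's first minute is 1800 frames and the rest 1798 each; 2743 frames reaches minute 1, so 117 × 18 + 1 × 2 = 2108 labels have been skipped so far.
Adding those back, label number 2106637 + 2108 = 2108745 at 30 labels/s is 70291 s + 15 f = 19 h 31 min 31 s frame 15, i.e. 19:31:31;15.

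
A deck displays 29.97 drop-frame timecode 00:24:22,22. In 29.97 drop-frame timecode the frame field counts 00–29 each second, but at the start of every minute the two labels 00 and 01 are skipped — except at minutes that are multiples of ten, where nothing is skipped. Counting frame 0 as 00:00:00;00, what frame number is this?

Complete 10-minute blocks: 2, each 17982 frames → 35964.
Remaining 4 whole minutes in the current block: 1800 + 3 × 1798 = 7194 frames.
Within the current minute: 22 × 30 + 22 − 2 = 680 (labels ;00/;01 skipped at this minute). Total = 35964 + 7194 + 680 = 43838.

43838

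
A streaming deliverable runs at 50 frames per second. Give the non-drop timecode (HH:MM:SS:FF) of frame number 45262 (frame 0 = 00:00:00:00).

45262 ÷ 50 = 905 full seconds, remainder 12 frames.
905 s = 0 h 15 min 5 s.
Timecode: 00:15:05:12.

00:15:05:12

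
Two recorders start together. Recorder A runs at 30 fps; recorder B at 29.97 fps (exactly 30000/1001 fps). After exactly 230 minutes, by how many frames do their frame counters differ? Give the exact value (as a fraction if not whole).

230 min = 13800 s.
A emits 30 × 13800 = 414000 frames; B emits 30000/1001 × 13800 = 414000000/1001.
Difference = 414000/1001 frames (≈ 413.5864); B is behind A.

414000/1001 frames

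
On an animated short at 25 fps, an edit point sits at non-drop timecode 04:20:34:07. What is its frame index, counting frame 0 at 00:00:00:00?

390857

Total seconds to the label: (4 × 3600 + 20 × 60 + 34) = 15634.
Frame index = 15634 × 25 + 7 = 390857.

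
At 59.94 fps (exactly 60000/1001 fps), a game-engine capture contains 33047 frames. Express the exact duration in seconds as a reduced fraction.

33080047/60000 seconds

Running time = 33047 ÷ (60000/1001) = 33047 × 1001/60000 = 33080047/60000 s.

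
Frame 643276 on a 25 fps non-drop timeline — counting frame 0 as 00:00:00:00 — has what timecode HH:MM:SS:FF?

07:08:51:01

643276 ÷ 25 = 25731 full seconds, remainder 1 frame.
25731 s = 7 h 8 min 51 s.
Timecode: 07:08:51:01.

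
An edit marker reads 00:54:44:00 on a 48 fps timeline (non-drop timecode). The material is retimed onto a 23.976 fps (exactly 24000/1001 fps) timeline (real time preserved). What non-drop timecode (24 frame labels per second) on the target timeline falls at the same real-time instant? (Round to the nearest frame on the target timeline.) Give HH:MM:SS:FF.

00:54:40:17

Source frame index: (0×3600 + 54×60 + 44) × 48 + 0 = 157632.
Real time: 157632 / (48) = 3284 s.
Target frame: (3284) × (24000/1001) = 78816000/1001 ≈ 78737.263 → 78737.
At 24 labels/s: frame 78737 → 00:54:40:17.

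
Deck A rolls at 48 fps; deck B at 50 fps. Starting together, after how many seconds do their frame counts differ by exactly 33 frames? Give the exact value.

16.5 seconds

The gap grows by |50 − 48| = 2 frames per second.
Time for a 33-frame gap: 33 ÷ (2) = 16.5 s.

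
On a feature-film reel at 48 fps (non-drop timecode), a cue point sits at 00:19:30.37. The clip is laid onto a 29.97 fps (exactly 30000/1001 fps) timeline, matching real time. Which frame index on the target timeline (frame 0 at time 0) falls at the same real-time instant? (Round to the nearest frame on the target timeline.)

frame 35088

Source frame index: (0×3600 + 19×60 + 30) × 48 + 37 = 56197.
Real time: 56197 / (48) = 56197/48 s.
Target frame: (56197/48) × (30000/1001) = 35123125/1001 ≈ 35088.037 → 35088.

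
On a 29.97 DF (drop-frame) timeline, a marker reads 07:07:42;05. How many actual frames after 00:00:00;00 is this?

As if non-drop at 30 labels/s: (7 × 3600 + 7 × 60 + 42) × 30 + 5 = 769865.
Minute boundaries passed: 427; those not divisible by 10: 427 − 42 = 385; dropped labels = 2 × 385 = 770.
Actual frame index = 769865 − 770 = 769095.

769095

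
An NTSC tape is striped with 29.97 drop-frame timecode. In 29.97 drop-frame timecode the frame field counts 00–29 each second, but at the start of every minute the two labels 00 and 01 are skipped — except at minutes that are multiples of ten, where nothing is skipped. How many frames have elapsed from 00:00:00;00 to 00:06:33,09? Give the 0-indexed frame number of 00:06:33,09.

11787

Complete 10-minute blocks: 0, each 17982 frames → 0.
Remaining 6 whole minutes in the current block: 1800 + 5 × 1798 = 10790 frames.
Within the current minute: 33 × 30 + 9 − 2 = 997 (labels ;00/;01 skipped at this minute). Total = 0 + 10790 + 997 = 11787.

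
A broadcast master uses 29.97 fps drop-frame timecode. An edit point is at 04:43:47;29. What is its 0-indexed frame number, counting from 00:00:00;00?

510329

Complete 10-minute blocks: 28, each 17982 frames → 503496.
Remaining 3 whole minutes in the current block: 1800 + 2 × 1798 = 5396 frames.
Within the current minute: 47 × 30 + 29 − 2 = 1437 (labels ;00/;01 skipped at this minute). Total = 503496 + 5396 + 1437 = 510329.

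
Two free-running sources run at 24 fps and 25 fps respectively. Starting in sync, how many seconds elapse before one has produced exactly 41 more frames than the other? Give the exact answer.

The gap grows by |25 − 24| = 1 frame per second.
Time for a 41-frame gap: 41 ÷ (1) = 41 s.

41 seconds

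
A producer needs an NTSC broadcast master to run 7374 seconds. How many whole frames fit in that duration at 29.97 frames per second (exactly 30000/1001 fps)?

Frames = 7374 × 30000/1001 = 221220000/1001 ≈ 220999.0010.
Complete frames: 220999.

220999 frames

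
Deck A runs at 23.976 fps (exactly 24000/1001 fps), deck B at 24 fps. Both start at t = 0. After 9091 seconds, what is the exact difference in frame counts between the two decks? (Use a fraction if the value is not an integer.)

A emits 24000/1001 × 9091 = 218184000/1001 frames; B emits 24 × 9091 = 218184.
Difference = 218184/1001 frames (≈ 217.9660); B is ahead of A.

218184/1001 frames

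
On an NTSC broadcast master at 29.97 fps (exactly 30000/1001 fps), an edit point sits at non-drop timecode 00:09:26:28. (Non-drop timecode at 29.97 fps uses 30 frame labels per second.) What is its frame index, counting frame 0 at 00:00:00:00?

17008

Total seconds to the label: (0 × 3600 + 9 × 60 + 26) = 566.
Frame index = 566 × 30 + 28 = 17008.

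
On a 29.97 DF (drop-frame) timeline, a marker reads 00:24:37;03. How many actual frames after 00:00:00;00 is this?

As if non-drop at 30 labels/s: (0 × 3600 + 24 × 60 + 37) × 30 + 3 = 44313.
Minute boundaries passed: 24; those not divisible by 10: 24 − 2 = 22; dropped labels = 2 × 22 = 44.
Actual frame index = 44313 − 44 = 44269.

44269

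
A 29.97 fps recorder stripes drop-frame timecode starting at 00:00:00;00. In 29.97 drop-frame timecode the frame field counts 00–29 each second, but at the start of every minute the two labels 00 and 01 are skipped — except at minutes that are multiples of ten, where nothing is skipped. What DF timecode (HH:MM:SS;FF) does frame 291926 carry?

Ten DF minutes hold 17982 frames, so frame 291926 lies in block 16 (frames 287712–305693) with 4214 frames into that block.
The block's first minute is 1800 frames and the rest 1798 each; 4214 frames reaches minute 2, so 16 × 18 + 2 × 2 = 292 labels have been skipped so far.
Adding those back, label number 291926 + 292 = 292218 at 30 labels/s is 9740 s + 18 f = 2 h 42 min 20 s frame 18, i.e. 02:42:20;18.

02:42:20;18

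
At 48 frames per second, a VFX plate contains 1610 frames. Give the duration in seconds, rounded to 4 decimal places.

Running time = 1610 × 1/48 = 805/24 s ≈ 33.5417 s.

33.5417 seconds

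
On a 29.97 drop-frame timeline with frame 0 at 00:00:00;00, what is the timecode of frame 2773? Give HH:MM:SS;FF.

00:01:32;15

Ten DF minutes hold 17982 frames, so frame 2773 lies in block 0 (frames 0–17981) with 2773 frames into that block.
The block's first minute is 1800 frames and the rest 1798 each; 2773 frames reaches minute 1, so 0 × 18 + 1 × 2 = 2 labels have been skipped so far.
Adding those back, label number 2773 + 2 = 2775 at 30 labels/s is 92 s + 15 f = 0 h 1 min 32 s frame 15, i.e. 00:01:32;15.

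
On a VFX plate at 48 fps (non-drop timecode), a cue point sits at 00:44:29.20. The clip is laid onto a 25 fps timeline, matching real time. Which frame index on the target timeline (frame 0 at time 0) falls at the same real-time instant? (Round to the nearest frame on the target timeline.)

frame 66735

Source frame index: (0×3600 + 44×60 + 29) × 48 + 20 = 128132.
Real time: 128132 / (48) = 32033/12 s.
Target frame: (32033/12) × (25) = 800825/12 ≈ 66735.417 → 66735.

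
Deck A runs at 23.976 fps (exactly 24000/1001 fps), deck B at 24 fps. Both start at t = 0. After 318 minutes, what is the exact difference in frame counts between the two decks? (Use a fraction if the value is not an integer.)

318 min = 19080 s.
A emits 24000/1001 × 19080 = 457920000/1001 frames; B emits 24 × 19080 = 457920.
Difference = 457920/1001 frames (≈ 457.4625); B is ahead of A.

457920/1001 frames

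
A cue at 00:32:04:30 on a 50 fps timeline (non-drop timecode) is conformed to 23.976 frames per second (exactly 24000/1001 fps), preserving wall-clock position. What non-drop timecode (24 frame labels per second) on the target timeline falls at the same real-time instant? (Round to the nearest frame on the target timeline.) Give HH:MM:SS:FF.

Source frame index: (0×3600 + 32×60 + 4) × 50 + 30 = 96230.
Real time: 96230 / (50) = 9623/5 s.
Target frame: (9623/5) × (24000/1001) = 46190400/1001 ≈ 46144.256 → 46144.
At 24 labels/s: frame 46144 → 00:32:02:16.

00:32:02:16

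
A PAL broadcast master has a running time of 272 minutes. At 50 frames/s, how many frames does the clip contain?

272 min = 16320 s.
Frames = 16320 × 50 = 816000.

816000 frames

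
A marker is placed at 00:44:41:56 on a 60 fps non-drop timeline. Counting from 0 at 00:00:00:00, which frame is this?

Total seconds to the label: (0 × 3600 + 44 × 60 + 41) = 2681.
Frame index = 2681 × 60 + 56 = 160916.

frame 160916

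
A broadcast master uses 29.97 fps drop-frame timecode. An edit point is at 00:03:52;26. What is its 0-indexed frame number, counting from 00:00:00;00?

6980

Complete 10-minute blocks: 0, each 17982 frames → 0.
Remaining 3 whole minutes in the current block: 1800 + 2 × 1798 = 5396 frames.
Within the current minute: 52 × 30 + 26 − 2 = 1584 (labels ;00/;01 skipped at this minute). Total = 0 + 5396 + 1584 = 6980.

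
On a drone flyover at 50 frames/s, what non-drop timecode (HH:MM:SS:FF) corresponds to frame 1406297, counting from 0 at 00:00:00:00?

1406297 ÷ 50 = 28125 full seconds, remainder 47 frames.
28125 s = 7 h 48 min 45 s.
Timecode: 07:48:45:47.

07:48:45:47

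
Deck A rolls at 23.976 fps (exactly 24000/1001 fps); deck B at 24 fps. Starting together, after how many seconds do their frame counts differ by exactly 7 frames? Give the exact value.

The gap grows by |24 − 24000/1001| = 24/1001 frames per second.
Time for a 7-frame gap: 7 ÷ (24/1001) = 7007/24 s.

7007/24 seconds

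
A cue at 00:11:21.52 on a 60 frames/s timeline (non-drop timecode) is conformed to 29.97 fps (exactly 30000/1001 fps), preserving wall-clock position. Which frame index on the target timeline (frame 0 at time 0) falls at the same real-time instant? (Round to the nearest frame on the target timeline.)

Source frame index: (0×3600 + 11×60 + 21) × 60 + 52 = 40912.
Real time: 40912 / (60) = 10228/15 s.
Target frame: (10228/15) × (30000/1001) = 20456000/1001 ≈ 20435.564 → 20436.

frame 20436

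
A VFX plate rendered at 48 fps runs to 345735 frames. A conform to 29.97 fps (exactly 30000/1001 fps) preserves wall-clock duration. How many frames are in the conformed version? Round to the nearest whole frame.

Frames at target rate = 345735 × (30000/1001) / (48) = 16621875/77 ≈ 215868.506.
Nearest whole frame: 215869.

215869 frames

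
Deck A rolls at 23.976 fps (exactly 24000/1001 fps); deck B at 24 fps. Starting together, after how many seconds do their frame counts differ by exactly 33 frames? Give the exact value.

1376.375 seconds

The gap grows by |24 − 24000/1001| = 24/1001 frames per second.
Time for a 33-frame gap: 33 ÷ (24/1001) = 1376.375 s.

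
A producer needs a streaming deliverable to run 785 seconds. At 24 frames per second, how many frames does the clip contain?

Frames = 785 × 24 = 18840.

18840 frames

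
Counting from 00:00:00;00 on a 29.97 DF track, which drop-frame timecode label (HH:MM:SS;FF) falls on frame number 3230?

00:01:47;22

Each 10-minute DF block holds 10 × 60 × 30 − 9 × 2 = 17982 frames. 3230 ÷ 17982 → 0 full blocks, remainder 3230.
Within the partial block the first minute is 1800 frames and each further minute 1798, so 1 further minute boundary passed. Total skipped labels = 18 × 0 + 2 × 1 = 2.
Non-drop label index = 3230 + 2 = 3232; at 30 labels/s that is 00:01:47:22, i.e. DF 00:01:47;22.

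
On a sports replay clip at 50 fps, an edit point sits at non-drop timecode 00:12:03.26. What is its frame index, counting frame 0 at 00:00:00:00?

Total seconds to the label: (0 × 3600 + 12 × 60 + 3) = 723.
Frame index = 723 × 50 + 26 = 36176.

36176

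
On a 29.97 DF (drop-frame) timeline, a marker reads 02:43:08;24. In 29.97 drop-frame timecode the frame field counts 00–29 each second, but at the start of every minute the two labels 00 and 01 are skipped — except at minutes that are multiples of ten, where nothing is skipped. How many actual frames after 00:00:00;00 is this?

293370

Complete 10-minute blocks: 16, each 17982 frames → 287712.
Remaining 3 whole minutes in the current block: 1800 + 2 × 1798 = 5396 frames.
Within the current minute: 8 × 30 + 24 − 2 = 262 (labels ;00/;01 skipped at this minute). Total = 287712 + 5396 + 262 = 293370.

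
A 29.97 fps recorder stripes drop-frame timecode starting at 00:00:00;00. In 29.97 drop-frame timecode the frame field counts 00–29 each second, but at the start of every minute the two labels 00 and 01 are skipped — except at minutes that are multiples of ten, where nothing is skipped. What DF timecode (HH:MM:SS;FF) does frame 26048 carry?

00:14:29;04

Ten DF minutes hold 17982 frames, so frame 26048 lies in block 1 (frames 17982–35963) with 8066 frames into that block.
The block's first minute is 1800 frames and the rest 1798 each; 8066 frames reaches minute 4, so 1 × 18 + 4 × 2 = 26 labels have been skipped so far.
Adding those back, label number 26048 + 26 = 26074 at 30 labels/s is 869 s + 4 f = 0 h 14 min 29 s frame 4, i.e. 00:14:29;04.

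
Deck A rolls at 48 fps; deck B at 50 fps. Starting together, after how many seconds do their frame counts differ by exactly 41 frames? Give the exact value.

20.5 seconds

The gap grows by |50 − 48| = 2 frames per second.
Time for a 41-frame gap: 41 ÷ (2) = 20.5 s.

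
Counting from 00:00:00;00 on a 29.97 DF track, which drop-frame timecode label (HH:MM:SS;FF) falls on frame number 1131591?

Ten DF minutes hold 17982 frames, so frame 1131591 lies in block 62 (frames 1114884–1132865) with 16707 frames into that block.
The block's first minute is 1800 frames and the rest 1798 each; 16707 frames reaches minute 9, so 62 × 18 + 9 × 2 = 1134 labels have been skipped so far.
Adding those back, label number 1131591 + 1134 = 1132725 at 30 labels/s is 37757 s + 15 f = 10 h 29 min 17 s frame 15, i.e. 10:29:17;15.

10:29:17;15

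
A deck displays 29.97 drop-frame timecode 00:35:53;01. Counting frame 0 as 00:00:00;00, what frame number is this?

As if non-drop at 30 labels/s: (0 × 3600 + 35 × 60 + 53) × 30 + 1 = 64591.
Minute boundaries passed: 35; those not divisible by 10: 35 − 3 = 32; dropped labels = 2 × 32 = 64.
Actual frame index = 64591 − 64 = 64527.

64527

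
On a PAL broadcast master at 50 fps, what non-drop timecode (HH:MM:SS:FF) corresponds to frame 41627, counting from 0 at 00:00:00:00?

41627 ÷ 50 = 832 full seconds, remainder 27 frames.
832 s = 0 h 13 min 52 s.
Timecode: 00:13:52:27.

00:13:52:27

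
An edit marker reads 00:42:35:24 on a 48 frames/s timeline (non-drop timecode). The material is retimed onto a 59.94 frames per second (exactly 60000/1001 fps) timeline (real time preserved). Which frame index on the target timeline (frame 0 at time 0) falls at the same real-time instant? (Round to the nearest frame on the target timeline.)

Source frame index: (0×3600 + 42×60 + 35) × 48 + 24 = 122664.
Real time: 122664 / (48) = 5111/2 s.
Target frame: (5111/2) × (60000/1001) = 153330000/1001 ≈ 153176.823 → 153177.

frame 153177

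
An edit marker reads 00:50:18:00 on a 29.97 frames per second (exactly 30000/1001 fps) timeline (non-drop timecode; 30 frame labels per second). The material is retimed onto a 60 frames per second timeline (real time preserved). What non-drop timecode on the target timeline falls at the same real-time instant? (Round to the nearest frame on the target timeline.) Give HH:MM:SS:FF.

Source frame index: (0×3600 + 50×60 + 18) × 30 + 0 = 90540.
Real time: 90540 / (30000/1001) = 1510509/500 s.
Target frame: (1510509/500) × (60) = 4531527/25 ≈ 181261.080 → 181261.
At 60 labels/s: frame 181261 → 00:50:21:01.

00:50:21:01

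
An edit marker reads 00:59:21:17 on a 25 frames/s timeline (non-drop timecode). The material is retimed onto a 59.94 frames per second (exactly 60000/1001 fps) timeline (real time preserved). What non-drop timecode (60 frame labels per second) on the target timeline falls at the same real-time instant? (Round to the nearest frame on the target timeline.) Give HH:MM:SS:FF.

Source frame index: (0×3600 + 59×60 + 21) × 25 + 17 = 89042.
Real time: 89042 / (25) = 89042/25 s.
Target frame: (89042/25) × (60000/1001) = 213700800/1001 ≈ 213487.313 → 213487.
At 60 labels/s: frame 213487 → 00:59:18:07.

00:59:18:07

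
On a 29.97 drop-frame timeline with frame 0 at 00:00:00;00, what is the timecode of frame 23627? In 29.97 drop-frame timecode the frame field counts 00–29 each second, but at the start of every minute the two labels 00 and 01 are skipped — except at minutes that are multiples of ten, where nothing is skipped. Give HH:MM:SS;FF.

Ten DF minutes hold 17982 frames, so frame 23627 lies in block 1 (frames 17982–35963) with 5645 frames into that block.
The block's first minute is 1800 frames and the rest 1798 each; 5645 frames reaches minute 3, so 1 × 18 + 3 × 2 = 24 labels have been skipped so far.
Adding those back, label number 23627 + 24 = 23651 at 30 labels/s is 788 s + 11 f = 0 h 13 min 8 s frame 11, i.e. 00:13:08;11.

00:13:08;11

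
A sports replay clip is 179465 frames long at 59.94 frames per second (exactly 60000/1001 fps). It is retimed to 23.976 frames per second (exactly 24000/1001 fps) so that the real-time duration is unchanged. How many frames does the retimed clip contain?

71786 frames

Target frames = source frames × (target rate / source rate) = 179465 × (24000/1001)/(60000/1001) = 179465 × 2/5 = 71786.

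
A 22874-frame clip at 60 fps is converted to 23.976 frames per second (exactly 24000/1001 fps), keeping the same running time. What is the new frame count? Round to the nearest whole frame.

9140 frames

Frames at target rate = 22874 × (24000/1001) / (60) = 9149600/1001 ≈ 9140.460.
Nearest whole frame: 9140.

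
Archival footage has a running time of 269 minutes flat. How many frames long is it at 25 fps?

403500 frames

269 min = 16140 s.
Frames = 16140 × 25 = 403500.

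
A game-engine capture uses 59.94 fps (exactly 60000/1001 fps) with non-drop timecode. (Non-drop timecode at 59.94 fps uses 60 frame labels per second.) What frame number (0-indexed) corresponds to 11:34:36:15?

frame 2500575

Total seconds to the label: (11 × 3600 + 34 × 60 + 36) = 41676.
Frame index = 41676 × 60 + 15 = 2500575.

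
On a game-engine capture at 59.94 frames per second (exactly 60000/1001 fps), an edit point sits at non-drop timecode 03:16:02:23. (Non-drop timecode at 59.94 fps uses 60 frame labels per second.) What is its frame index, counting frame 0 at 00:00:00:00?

705743

Total seconds to the label: (3 × 3600 + 16 × 60 + 2) = 11762.
Frame index = 11762 × 60 + 23 = 705743.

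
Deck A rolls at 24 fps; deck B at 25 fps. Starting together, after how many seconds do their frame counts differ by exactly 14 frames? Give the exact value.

14 seconds

The gap grows by |25 − 24| = 1 frame per second.
Time for a 14-frame gap: 14 ÷ (1) = 14 s.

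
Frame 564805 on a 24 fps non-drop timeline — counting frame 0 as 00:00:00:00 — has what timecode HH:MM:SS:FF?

06:32:13:13

564805 ÷ 24 = 23533 full seconds, remainder 13 frames.
23533 s = 6 h 32 min 13 s.
Timecode: 06:32:13:13.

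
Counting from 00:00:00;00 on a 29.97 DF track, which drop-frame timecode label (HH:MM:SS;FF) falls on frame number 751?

Ten DF minutes hold 17982 frames, so frame 751 lies in block 0 (frames 0–17981) with 751 frames into that block.
The block's first minute is 1800 frames and the rest 1798 each; 751 frames reaches minute 0, so 0 × 18 + 0 × 2 = 0 labels have been skipped so far.
Adding those back, label number 751 + 0 = 751 at 30 labels/s is 25 s + 1 f = 0 h 0 min 25 s frame 1, i.e. 00:00:25;01.

00:00:25;01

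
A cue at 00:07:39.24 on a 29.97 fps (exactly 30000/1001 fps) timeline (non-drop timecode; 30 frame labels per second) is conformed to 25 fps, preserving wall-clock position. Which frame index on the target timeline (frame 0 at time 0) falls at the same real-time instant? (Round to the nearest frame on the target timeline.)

frame 11506

Source frame index: (0×3600 + 7×60 + 39) × 30 + 24 = 13794.
Real time: 13794 / (30000/1001) = 2301299/5000 s.
Target frame: (2301299/5000) × (25) = 2301299/200 ≈ 11506.495 → 11506.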